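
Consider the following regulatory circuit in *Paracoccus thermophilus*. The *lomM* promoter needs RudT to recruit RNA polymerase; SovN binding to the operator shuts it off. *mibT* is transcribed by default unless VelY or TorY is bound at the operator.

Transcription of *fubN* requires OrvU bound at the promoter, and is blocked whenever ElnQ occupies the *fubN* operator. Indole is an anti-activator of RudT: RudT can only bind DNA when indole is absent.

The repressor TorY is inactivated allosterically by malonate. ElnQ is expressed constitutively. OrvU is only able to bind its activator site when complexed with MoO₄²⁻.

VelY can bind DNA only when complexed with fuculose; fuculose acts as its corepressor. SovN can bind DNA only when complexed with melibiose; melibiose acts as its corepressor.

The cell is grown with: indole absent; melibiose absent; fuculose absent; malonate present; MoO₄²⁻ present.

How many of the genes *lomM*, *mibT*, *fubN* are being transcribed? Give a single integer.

Melibiose is absent, so SovN is inactive.
Indole is absent, so RudT is active.
No repressor is bound and RudT is active, so *lomM* is transcribed.
→ *lomM* is ON.
Fuculose is absent, so VelY is inactive.
Malonate is present, so TorY is inactive.
With no repressor bound, *mibT* is transcribed.
→ *mibT* is ON.
ElnQ is produced constitutively and is active.
MoO₄²⁻ is present, so OrvU is active.
With repressor ElnQ bound, *fubN* is not transcribed.
→ *fubN* is OFF.
2 of the 3 genes are transcribed.

2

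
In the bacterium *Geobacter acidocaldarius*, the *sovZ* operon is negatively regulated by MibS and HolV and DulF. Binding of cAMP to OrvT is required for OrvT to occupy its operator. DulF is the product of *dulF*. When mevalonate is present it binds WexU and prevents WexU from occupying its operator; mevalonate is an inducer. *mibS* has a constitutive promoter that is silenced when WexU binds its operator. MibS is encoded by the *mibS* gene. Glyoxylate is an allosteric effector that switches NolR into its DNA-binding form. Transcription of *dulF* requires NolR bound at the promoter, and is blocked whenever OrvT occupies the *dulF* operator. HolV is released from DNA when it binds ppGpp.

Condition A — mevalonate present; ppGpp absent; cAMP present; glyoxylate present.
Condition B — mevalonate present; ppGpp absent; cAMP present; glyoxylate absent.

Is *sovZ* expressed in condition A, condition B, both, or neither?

neither

Condition A:
Mevalonate is present, so WexU is inactive.
With no repressor bound, *mibS* is transcribed.
So MibS is produced and active.
ppGpp is absent, so HolV is active.
cAMP is present, so OrvT is active.
Glyoxylate is present, so NolR is active.
With repressor OrvT bound, *dulF* is not transcribed.
So DulF is not produced.
With repressor MibS bound, *sovZ* is not transcribed.
→ *sovZ* is OFF in A.
Condition B:
Mevalonate is present, so WexU is inactive.
With no repressor bound, *mibS* is transcribed.
So MibS is produced and active.
ppGpp is absent, so HolV is active.
cAMP is present, so OrvT is active.
Glyoxylate is absent, so NolR is inactive.
With repressor OrvT bound, *dulF* is not transcribed.
So DulF is not produced.
With repressor MibS bound, *sovZ* is not transcribed.
→ *sovZ* is OFF in B.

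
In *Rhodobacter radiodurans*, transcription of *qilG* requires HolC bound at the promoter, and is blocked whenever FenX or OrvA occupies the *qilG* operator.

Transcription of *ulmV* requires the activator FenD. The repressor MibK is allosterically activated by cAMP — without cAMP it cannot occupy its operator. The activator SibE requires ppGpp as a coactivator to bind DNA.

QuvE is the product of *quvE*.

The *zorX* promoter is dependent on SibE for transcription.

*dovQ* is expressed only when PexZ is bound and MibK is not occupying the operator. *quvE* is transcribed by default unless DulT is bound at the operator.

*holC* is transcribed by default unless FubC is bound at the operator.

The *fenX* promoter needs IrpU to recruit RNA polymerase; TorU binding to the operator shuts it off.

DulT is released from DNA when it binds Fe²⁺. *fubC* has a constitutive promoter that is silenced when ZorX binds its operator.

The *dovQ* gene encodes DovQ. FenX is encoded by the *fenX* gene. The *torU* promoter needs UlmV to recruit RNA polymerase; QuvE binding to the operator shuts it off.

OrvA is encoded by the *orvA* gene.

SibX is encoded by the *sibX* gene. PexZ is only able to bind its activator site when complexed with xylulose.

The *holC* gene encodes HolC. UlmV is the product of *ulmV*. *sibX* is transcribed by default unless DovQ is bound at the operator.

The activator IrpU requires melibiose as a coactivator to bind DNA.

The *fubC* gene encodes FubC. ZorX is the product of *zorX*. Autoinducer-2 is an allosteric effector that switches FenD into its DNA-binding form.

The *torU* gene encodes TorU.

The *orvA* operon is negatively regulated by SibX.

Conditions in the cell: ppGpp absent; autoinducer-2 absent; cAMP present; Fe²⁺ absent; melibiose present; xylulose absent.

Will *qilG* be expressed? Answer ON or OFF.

ppGpp is absent, so SibE is inactive.
Required activator SibE is absent, so *zorX* is not transcribed.
So ZorX is not produced.
With no repressor bound, *fubC* is transcribed.
So FubC is produced and active.
With repressor FubC bound, *holC* is not transcribed.
So HolC is not produced.
Autoinducer-2 is absent, so FenD is inactive.
Required activator FenD is absent, so *ulmV* is not transcribed.
So UlmV is not produced.
Fe²⁺ is absent, so DulT is active.
With repressor DulT bound, *quvE* is not transcribed.
So QuvE is not produced.
Required activator UlmV is absent, so *torU* is not transcribed.
So TorU is not produced.
Melibiose is present, so IrpU is active.
No repressor is bound and IrpU is active, so *fenX* is transcribed.
So FenX is produced and active.
cAMP is present, so MibK is active.
Xylulose is absent, so PexZ is inactive.
With repressor MibK bound, *dovQ* is not transcribed.
So DovQ is not produced.
With no repressor bound, *sibX* is transcribed.
So SibX is produced and active.
With repressor SibX bound, *orvA* is not transcribed.
So OrvA is not produced.
With repressor FenX bound, *qilG* is not transcribed.

OFF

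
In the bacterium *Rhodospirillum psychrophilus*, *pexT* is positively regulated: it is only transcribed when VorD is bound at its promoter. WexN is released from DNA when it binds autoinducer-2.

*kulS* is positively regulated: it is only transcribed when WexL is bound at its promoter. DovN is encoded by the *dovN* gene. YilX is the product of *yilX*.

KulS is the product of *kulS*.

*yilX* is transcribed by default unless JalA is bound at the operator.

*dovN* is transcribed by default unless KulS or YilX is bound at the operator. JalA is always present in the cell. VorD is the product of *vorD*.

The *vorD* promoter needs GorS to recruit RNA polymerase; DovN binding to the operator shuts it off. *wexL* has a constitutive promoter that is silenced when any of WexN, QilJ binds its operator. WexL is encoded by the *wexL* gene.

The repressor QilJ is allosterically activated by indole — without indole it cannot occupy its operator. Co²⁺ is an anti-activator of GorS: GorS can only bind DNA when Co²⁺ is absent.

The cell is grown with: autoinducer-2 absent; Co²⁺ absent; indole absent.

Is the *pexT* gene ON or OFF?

Autoinducer-2 is absent, so WexN is active.
Indole is absent, so QilJ is inactive.
With repressor WexN bound, *wexL* is not transcribed.
So WexL is not produced.
Required activator WexL is absent, so *kulS* is not transcribed.
So KulS is not produced.
JalA is produced constitutively and is active.
With repressor JalA bound, *yilX* is not transcribed.
So YilX is not produced.
With no repressor bound, *dovN* is transcribed.
So DovN is produced and active.
Co²⁺ is absent, so GorS is active.
With repressor DovN bound, *vorD* is not transcribed.
So VorD is not produced.
Required activator VorD is absent, so *pexT* is not transcribed.

OFF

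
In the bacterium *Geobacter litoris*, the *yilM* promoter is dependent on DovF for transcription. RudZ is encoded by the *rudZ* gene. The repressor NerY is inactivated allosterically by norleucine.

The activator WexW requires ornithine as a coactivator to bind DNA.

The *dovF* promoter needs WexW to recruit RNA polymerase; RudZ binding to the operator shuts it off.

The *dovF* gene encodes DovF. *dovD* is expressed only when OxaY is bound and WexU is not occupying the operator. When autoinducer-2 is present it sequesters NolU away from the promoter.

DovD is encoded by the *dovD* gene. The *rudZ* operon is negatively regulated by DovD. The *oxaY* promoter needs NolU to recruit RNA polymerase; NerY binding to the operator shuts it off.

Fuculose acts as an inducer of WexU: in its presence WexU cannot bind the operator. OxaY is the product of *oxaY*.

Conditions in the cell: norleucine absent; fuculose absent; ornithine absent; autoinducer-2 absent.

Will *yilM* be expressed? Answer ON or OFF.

OFF

Norleucine is absent, so NerY is active.
Autoinducer-2 is absent, so NolU is active.
With repressor NerY bound, *oxaY* is not transcribed.
So OxaY is not produced.
Fuculose is absent, so WexU is active.
With repressor WexU bound, *dovD* is not transcribed.
So DovD is not produced.
With no repressor bound, *rudZ* is transcribed.
So RudZ is produced and active.
Ornithine is absent, so WexW is inactive.
With repressor RudZ bound, *dovF* is not transcribed.
So DovF is not produced.
Required activator DovF is absent, so *yilM* is not transcribed.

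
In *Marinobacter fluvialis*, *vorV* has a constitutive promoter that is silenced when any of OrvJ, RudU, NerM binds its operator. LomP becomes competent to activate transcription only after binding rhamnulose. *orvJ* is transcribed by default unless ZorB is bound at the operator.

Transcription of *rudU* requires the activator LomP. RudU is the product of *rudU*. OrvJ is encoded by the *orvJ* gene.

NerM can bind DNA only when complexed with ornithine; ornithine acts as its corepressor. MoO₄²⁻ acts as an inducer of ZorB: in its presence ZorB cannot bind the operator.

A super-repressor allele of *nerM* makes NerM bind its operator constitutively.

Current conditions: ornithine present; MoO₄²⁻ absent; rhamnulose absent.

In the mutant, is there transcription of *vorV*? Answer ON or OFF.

MoO₄²⁻ is absent, so ZorB is active.
With repressor ZorB bound, *orvJ* is not transcribed.
So OrvJ is not produced.
Rhamnulose is absent, so LomP is inactive.
Required activator LomP is absent, so *rudU* is not transcribed.
So RudU is not produced.
NerM is constitutively active in this strain.
With repressor NerM bound, *vorV* is not transcribed.

OFF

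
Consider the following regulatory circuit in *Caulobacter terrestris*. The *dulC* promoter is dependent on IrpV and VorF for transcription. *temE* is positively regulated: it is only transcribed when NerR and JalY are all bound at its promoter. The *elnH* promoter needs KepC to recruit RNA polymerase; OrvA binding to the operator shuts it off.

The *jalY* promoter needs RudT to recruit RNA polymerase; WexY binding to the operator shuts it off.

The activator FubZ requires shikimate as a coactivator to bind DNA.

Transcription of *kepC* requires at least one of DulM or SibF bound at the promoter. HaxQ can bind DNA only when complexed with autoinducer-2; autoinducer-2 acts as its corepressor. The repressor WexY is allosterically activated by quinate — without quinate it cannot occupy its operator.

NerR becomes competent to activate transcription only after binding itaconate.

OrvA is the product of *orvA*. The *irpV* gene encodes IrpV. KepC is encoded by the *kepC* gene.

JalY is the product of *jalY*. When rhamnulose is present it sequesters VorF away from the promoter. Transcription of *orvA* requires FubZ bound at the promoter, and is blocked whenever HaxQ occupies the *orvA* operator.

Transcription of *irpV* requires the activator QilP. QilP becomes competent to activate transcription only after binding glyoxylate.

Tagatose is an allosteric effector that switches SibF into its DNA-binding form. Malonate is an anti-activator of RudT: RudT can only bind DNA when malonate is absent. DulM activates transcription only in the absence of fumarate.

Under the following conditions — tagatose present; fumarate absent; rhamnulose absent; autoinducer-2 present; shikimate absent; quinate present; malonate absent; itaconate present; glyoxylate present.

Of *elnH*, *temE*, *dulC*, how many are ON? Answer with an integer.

2

Fumarate is absent, so DulM is active.
Tagatose is present, so SibF is active.
Activator DulM is present, so *kepC* is transcribed.
So KepC is produced and active.
Shikimate is absent, so FubZ is inactive.
Autoinducer-2 is present, so HaxQ is active.
With repressor HaxQ bound, *orvA* is not transcribed.
So OrvA is not produced.
No repressor is bound and KepC is active, so *elnH* is transcribed.
→ *elnH* is ON.
Itaconate is present, so NerR is active.
Quinate is present, so WexY is active.
Malonate is absent, so RudT is active.
With repressor WexY bound, *jalY* is not transcribed.
So JalY is not produced.
Required activator JalY is absent, so *temE* is not transcribed.
→ *temE* is OFF.
Glyoxylate is present, so QilP is active.
No repressor is bound and QilP is active, so *irpV* is transcribed.
So IrpV is produced and active.
Rhamnulose is absent, so VorF is active.
No repressor is bound and IrpV and VorF are active, so *dulC* is transcribed.
→ *dulC* is ON.
2 of the 3 genes are transcribed.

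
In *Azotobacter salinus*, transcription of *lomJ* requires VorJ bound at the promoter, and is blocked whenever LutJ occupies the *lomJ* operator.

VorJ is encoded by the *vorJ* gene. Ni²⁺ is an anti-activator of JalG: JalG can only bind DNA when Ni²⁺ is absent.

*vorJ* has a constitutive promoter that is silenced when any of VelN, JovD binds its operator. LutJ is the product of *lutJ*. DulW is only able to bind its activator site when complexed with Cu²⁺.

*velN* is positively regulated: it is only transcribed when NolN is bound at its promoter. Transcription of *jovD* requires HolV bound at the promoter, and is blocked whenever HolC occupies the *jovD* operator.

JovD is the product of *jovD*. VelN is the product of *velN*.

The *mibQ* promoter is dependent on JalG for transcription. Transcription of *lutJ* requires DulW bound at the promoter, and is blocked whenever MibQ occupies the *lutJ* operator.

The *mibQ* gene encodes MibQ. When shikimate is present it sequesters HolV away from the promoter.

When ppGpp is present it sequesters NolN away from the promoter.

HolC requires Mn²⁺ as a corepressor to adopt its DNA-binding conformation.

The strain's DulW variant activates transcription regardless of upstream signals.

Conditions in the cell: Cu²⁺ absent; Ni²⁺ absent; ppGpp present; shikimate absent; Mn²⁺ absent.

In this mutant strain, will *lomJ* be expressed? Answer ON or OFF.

DulW is constitutively active in this strain.
Ni²⁺ is absent, so JalG is active.
No repressor is bound and JalG is active, so *mibQ* is transcribed.
So MibQ is produced and active.
With repressor MibQ bound, *lutJ* is not transcribed.
So LutJ is not produced.
ppGpp is present, so NolN is inactive.
Required activator NolN is absent, so *velN* is not transcribed.
So VelN is not produced.
Shikimate is absent, so HolV is active.
Mn²⁺ is absent, so HolC is inactive.
No repressor is bound and HolV is active, so *jovD* is transcribed.
So JovD is produced and active.
With repressor JovD bound, *vorJ* is not transcribed.
So VorJ is not produced.
Required activator VorJ is absent, so *lomJ* is not transcribed.

OFF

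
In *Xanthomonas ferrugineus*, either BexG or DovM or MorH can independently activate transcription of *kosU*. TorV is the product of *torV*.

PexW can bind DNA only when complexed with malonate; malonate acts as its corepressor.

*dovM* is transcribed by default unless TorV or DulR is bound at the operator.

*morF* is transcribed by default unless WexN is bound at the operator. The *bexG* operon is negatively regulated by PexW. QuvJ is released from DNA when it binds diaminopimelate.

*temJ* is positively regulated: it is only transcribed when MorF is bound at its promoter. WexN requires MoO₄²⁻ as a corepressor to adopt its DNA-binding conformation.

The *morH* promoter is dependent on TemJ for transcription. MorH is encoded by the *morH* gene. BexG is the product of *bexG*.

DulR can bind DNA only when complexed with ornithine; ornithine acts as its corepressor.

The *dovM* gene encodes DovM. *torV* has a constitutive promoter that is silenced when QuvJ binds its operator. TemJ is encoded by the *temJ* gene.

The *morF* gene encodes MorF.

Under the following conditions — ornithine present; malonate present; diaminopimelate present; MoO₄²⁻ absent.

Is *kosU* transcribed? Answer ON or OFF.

Malonate is present, so PexW is active.
With repressor PexW bound, *bexG* is not transcribed.
So BexG is not produced.
Diaminopimelate is present, so QuvJ is inactive.
With no repressor bound, *torV* is transcribed.
So TorV is produced and active.
Ornithine is present, so DulR is active.
With repressor TorV bound, *dovM* is not transcribed.
So DovM is not produced.
MoO₄²⁻ is absent, so WexN is inactive.
With no repressor bound, *morF* is transcribed.
So MorF is produced and active.
No repressor is bound and MorF is active, so *temJ* is transcribed.
So TemJ is produced and active.
No repressor is bound and TemJ is active, so *morH* is transcribed.
So MorH is produced and active.
Activator MorH is present, so *kosU* is transcribed.

ON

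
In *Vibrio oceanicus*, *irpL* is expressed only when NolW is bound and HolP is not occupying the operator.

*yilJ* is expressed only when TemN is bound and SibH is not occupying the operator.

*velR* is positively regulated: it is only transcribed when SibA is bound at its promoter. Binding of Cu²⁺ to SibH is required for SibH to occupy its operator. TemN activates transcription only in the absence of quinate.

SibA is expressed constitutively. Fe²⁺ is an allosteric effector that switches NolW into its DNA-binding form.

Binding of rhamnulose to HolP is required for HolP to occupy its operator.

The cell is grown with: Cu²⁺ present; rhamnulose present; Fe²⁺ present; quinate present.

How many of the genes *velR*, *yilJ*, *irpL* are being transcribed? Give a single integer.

SibA is produced constitutively and is active.
No repressor is bound and SibA is active, so *velR* is transcribed.
→ *velR* is ON.
Cu²⁺ is present, so SibH is active.
Quinate is present, so TemN is inactive.
With repressor SibH bound, *yilJ* is not transcribed.
→ *yilJ* is OFF.
Rhamnulose is present, so HolP is active.
Fe²⁺ is present, so NolW is active.
With repressor HolP bound, *irpL* is not transcribed.
→ *irpL* is OFF.
1 of the 3 genes is transcribed.

1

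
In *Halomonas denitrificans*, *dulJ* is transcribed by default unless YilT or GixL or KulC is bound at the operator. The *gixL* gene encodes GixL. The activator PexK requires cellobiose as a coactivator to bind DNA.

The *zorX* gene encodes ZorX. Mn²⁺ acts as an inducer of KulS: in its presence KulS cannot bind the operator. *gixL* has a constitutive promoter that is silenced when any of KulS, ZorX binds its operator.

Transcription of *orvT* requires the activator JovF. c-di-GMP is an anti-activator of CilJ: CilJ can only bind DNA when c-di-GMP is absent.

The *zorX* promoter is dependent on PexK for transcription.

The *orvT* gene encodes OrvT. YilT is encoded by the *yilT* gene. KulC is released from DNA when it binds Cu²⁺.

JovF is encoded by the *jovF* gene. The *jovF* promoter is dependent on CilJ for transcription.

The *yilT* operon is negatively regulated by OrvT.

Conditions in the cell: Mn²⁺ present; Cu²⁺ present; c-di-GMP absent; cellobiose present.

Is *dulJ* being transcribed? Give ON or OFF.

c-di-GMP is absent, so CilJ is active.
No repressor is bound and CilJ is active, so *jovF* is transcribed.
So JovF is produced and active.
No repressor is bound and JovF is active, so *orvT* is transcribed.
So OrvT is produced and active.
With repressor OrvT bound, *yilT* is not transcribed.
So YilT is not produced.
Mn²⁺ is present, so KulS is inactive.
Cellobiose is present, so PexK is active.
No repressor is bound and PexK is active, so *zorX* is transcribed.
So ZorX is produced and active.
With repressor ZorX bound, *gixL* is not transcribed.
So GixL is not produced.
Cu²⁺ is present, so KulC is inactive.
With no repressor bound, *dulJ* is transcribed.

ON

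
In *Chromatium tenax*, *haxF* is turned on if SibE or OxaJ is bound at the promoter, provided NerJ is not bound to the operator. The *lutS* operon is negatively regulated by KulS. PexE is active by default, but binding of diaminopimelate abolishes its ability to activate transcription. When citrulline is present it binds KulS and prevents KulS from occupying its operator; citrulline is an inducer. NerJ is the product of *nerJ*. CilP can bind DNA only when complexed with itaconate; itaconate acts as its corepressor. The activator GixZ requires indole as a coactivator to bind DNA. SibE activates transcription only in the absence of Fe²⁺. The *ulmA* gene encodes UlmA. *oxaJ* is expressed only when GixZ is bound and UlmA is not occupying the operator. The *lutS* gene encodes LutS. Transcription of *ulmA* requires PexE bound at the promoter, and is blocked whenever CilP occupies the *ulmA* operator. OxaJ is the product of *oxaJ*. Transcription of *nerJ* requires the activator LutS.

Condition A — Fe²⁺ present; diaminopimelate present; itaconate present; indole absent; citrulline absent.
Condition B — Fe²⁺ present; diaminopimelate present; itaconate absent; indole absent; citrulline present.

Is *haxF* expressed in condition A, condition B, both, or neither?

Condition A:
Fe²⁺ is present, so SibE is inactive.
Diaminopimelate is present, so PexE is inactive.
Itaconate is present, so CilP is active.
With repressor CilP bound, *ulmA* is not transcribed.
So UlmA is not produced.
Indole is absent, so GixZ is inactive.
Required activator GixZ is absent, so *oxaJ* is not transcribed.
So OxaJ is not produced.
Citrulline is absent, so KulS is active.
With repressor KulS bound, *lutS* is not transcribed.
So LutS is not produced.
Required activator LutS is absent, so *nerJ* is not transcribed.
So NerJ is not produced.
No activator is available at the *haxF* promoter, so *haxF* is not transcribed.
→ *haxF* is OFF in A.
Condition B:
Fe²⁺ is present, so SibE is inactive.
Diaminopimelate is present, so PexE is inactive.
Itaconate is absent, so CilP is inactive.
Required activator PexE is absent, so *ulmA* is not transcribed.
So UlmA is not produced.
Indole is absent, so GixZ is inactive.
Required activator GixZ is absent, so *oxaJ* is not transcribed.
So OxaJ is not produced.
Citrulline is present, so KulS is inactive.
With no repressor bound, *lutS* is transcribed.
So LutS is produced and active.
No repressor is bound and LutS is active, so *nerJ* is transcribed.
So NerJ is produced and active.
With repressor NerJ bound, *haxF* is not transcribed.
→ *haxF* is OFF in B.

neither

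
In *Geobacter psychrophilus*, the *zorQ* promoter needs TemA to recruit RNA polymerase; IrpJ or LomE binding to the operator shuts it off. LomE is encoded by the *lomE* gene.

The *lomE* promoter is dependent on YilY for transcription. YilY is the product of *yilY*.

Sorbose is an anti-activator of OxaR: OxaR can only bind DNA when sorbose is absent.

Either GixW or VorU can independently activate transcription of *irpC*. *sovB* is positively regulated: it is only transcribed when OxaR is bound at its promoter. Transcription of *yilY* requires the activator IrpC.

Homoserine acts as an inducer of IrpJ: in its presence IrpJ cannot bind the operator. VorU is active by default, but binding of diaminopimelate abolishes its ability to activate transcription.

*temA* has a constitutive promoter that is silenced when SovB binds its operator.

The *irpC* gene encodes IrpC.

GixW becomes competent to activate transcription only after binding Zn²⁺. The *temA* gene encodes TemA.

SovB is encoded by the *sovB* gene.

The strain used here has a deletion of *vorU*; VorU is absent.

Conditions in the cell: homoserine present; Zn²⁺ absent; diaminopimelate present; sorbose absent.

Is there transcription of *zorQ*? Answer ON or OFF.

OFF

Sorbose is absent, so OxaR is active.
No repressor is bound and OxaR is active, so *sovB* is transcribed.
So SovB is produced and active.
With repressor SovB bound, *temA* is not transcribed.
So TemA is not produced.
Homoserine is present, so IrpJ is inactive.
Zn²⁺ is absent, so GixW is inactive.
VorU is non-functional in this strain, so it has no effect.
No activator is available at the *irpC* promoter, so *irpC* is not transcribed.
So IrpC is not produced.
Required activator IrpC is absent, so *yilY* is not transcribed.
So YilY is not produced.
Required activator YilY is absent, so *lomE* is not transcribed.
So LomE is not produced.
Required activator TemA is absent, so *zorQ* is not transcribed.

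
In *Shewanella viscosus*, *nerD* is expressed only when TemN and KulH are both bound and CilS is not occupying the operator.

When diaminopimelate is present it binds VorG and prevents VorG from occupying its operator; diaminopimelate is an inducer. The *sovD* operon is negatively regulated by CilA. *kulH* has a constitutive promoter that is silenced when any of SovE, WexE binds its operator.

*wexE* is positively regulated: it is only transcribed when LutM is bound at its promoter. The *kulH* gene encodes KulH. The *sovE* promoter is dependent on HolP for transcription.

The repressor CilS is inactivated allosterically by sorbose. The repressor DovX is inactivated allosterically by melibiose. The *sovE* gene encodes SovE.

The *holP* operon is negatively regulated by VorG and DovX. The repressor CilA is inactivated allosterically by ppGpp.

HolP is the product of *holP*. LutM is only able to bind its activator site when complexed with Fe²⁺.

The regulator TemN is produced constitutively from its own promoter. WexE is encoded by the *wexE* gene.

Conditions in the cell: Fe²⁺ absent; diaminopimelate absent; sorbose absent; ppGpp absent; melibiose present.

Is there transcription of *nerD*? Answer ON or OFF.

Sorbose is absent, so CilS is active.
TemN is produced constitutively and is active.
Diaminopimelate is absent, so VorG is active.
Melibiose is present, so DovX is inactive.
With repressor VorG bound, *holP* is not transcribed.
So HolP is not produced.
Required activator HolP is absent, so *sovE* is not transcribed.
So SovE is not produced.
Fe²⁺ is absent, so LutM is inactive.
Required activator LutM is absent, so *wexE* is not transcribed.
So WexE is not produced.
With no repressor bound, *kulH* is transcribed.
So KulH is produced and active.
With repressor CilS bound, *nerD* is not transcribed.

OFF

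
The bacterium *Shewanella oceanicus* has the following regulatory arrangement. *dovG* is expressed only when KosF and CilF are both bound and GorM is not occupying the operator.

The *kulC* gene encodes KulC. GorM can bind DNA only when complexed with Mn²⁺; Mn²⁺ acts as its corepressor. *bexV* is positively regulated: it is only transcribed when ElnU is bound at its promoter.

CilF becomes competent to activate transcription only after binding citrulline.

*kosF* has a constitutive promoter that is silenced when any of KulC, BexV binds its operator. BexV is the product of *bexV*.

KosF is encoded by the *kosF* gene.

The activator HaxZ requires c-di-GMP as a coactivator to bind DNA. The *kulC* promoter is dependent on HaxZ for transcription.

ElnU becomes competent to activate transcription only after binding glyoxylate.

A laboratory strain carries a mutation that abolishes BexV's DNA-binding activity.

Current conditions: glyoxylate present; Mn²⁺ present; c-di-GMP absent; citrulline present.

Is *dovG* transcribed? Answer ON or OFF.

c-di-GMP is absent, so HaxZ is inactive.
Required activator HaxZ is absent, so *kulC* is not transcribed.
So KulC is not produced.
BexV is non-functional in this strain, so it has no effect.
With no repressor bound, *kosF* is transcribed.
So KosF is produced and active.
Citrulline is present, so CilF is active.
Mn²⁺ is present, so GorM is active.
With repressor GorM bound, *dovG* is not transcribed.

OFF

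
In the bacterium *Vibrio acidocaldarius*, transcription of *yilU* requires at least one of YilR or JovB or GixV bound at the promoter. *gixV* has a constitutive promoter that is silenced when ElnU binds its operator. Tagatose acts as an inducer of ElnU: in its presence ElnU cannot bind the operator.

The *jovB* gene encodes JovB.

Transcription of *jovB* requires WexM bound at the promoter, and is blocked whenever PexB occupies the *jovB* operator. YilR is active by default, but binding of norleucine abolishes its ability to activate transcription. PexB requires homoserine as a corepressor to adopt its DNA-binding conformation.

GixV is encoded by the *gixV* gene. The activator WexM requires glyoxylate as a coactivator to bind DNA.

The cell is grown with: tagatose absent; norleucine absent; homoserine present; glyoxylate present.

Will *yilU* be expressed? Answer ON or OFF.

Norleucine is absent, so YilR is active.
Homoserine is present, so PexB is active.
Glyoxylate is present, so WexM is active.
With repressor PexB bound, *jovB* is not transcribed.
So JovB is not produced.
Tagatose is absent, so ElnU is active.
With repressor ElnU bound, *gixV* is not transcribed.
So GixV is not produced.
Activator YilR is present, so *yilU* is transcribed.

ON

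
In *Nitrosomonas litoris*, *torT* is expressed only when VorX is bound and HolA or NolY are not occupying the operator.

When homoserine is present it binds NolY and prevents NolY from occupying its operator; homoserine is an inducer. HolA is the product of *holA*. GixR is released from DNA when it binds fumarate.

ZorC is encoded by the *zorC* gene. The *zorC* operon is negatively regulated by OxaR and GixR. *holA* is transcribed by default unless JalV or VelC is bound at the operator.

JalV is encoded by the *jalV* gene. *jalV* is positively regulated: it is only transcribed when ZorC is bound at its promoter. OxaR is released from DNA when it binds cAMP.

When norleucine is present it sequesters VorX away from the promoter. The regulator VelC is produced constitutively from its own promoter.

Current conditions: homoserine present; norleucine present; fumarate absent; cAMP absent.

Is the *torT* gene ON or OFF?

Norleucine is present, so VorX is inactive.
cAMP is absent, so OxaR is active.
Fumarate is absent, so GixR is active.
With repressor OxaR bound, *zorC* is not transcribed.
So ZorC is not produced.
Required activator ZorC is absent, so *jalV* is not transcribed.
So JalV is not produced.
VelC is produced constitutively and is active.
With repressor VelC bound, *holA* is not transcribed.
So HolA is not produced.
Homoserine is present, so NolY is inactive.
Required activator VorX is absent, so *torT* is not transcribed.

OFF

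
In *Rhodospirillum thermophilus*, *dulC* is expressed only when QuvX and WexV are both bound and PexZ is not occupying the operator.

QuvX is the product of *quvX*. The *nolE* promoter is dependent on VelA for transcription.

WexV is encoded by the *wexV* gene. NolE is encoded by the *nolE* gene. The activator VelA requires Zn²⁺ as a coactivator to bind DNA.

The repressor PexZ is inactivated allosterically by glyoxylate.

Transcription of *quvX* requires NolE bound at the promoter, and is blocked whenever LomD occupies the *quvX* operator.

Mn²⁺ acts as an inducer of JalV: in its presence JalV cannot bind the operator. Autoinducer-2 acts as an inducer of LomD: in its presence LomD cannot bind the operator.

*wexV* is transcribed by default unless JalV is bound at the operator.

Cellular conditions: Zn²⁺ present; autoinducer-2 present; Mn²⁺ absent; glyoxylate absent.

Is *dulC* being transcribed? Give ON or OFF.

OFF

Glyoxylate is absent, so PexZ is active.
Zn²⁺ is present, so VelA is active.
No repressor is bound and VelA is active, so *nolE* is transcribed.
So NolE is produced and active.
Autoinducer-2 is present, so LomD is inactive.
No repressor is bound and NolE is active, so *quvX* is transcribed.
So QuvX is produced and active.
Mn²⁺ is absent, so JalV is active.
With repressor JalV bound, *wexV* is not transcribed.
So WexV is not produced.
With repressor PexZ bound, *dulC* is not transcribed.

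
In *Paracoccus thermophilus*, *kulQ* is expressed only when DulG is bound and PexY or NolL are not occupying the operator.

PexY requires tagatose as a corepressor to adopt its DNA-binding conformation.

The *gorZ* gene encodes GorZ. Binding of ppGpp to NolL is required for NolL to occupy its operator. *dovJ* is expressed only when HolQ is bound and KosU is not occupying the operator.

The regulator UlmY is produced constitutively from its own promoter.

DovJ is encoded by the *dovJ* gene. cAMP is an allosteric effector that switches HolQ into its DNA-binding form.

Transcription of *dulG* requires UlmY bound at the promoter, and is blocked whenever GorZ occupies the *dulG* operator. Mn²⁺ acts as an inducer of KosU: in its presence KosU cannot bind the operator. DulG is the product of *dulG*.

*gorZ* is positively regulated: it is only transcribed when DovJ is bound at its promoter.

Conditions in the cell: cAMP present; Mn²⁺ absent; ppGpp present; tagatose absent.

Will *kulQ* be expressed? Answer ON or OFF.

Tagatose is absent, so PexY is inactive.
ppGpp is present, so NolL is active.
UlmY is produced constitutively and is active.
cAMP is present, so HolQ is active.
Mn²⁺ is absent, so KosU is active.
With repressor KosU bound, *dovJ* is not transcribed.
So DovJ is not produced.
Required activator DovJ is absent, so *gorZ* is not transcribed.
So GorZ is not produced.
No repressor is bound and UlmY is active, so *dulG* is transcribed.
So DulG is produced and active.
With repressor NolL bound, *kulQ* is not transcribed.

OFF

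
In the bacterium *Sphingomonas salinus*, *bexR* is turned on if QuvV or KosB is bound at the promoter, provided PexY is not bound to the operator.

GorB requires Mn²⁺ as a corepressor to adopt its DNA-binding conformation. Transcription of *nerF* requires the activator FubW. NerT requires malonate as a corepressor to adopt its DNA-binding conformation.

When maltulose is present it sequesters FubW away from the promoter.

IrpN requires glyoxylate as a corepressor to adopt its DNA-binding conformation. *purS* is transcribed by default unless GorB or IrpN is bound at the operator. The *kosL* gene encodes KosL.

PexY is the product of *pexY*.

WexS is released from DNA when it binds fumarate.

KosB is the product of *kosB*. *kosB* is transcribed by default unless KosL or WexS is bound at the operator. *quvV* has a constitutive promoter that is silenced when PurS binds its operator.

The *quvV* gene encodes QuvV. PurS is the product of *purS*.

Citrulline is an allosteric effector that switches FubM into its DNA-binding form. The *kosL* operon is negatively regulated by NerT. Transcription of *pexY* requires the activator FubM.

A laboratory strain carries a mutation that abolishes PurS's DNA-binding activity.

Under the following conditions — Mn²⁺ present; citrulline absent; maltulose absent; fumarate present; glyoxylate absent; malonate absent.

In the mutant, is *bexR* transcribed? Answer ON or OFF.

Citrulline is absent, so FubM is inactive.
Required activator FubM is absent, so *pexY* is not transcribed.
So PexY is not produced.
PurS is non-functional in this strain, so it has no effect.
With no repressor bound, *quvV* is transcribed.
So QuvV is produced and active.
Malonate is absent, so NerT is inactive.
With no repressor bound, *kosL* is transcribed.
So KosL is produced and active.
Fumarate is present, so WexS is inactive.
With repressor KosL bound, *kosB* is not transcribed.
So KosB is not produced.
Activator QuvV is present, so *bexR* is transcribed.

ON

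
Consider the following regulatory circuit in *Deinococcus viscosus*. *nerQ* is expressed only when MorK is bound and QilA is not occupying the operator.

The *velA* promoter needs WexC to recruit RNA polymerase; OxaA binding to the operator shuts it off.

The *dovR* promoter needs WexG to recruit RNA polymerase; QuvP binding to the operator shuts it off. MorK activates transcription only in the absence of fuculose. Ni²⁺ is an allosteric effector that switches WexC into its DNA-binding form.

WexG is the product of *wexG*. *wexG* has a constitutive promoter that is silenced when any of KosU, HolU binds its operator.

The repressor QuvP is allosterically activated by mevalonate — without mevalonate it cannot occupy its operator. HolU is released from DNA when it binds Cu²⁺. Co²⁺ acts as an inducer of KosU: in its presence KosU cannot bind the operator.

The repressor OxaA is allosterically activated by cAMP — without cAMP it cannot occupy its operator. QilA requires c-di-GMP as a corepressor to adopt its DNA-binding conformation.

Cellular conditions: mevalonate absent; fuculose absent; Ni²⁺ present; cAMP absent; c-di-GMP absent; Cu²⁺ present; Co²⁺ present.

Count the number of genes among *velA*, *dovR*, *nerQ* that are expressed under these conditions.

cAMP is absent, so OxaA is inactive.
Ni²⁺ is present, so WexC is active.
No repressor is bound and WexC is active, so *velA* is transcribed.
→ *velA* is ON.
Mevalonate is absent, so QuvP is inactive.
Co²⁺ is present, so KosU is inactive.
Cu²⁺ is present, so HolU is inactive.
With no repressor bound, *wexG* is transcribed.
So WexG is produced and active.
No repressor is bound and WexG is active, so *dovR* is transcribed.
→ *dovR* is ON.
c-di-GMP is absent, so QilA is inactive.
Fuculose is absent, so MorK is active.
No repressor is bound and MorK is active, so *nerQ* is transcribed.
→ *nerQ* is ON.
3 of the 3 genes are transcribed.

3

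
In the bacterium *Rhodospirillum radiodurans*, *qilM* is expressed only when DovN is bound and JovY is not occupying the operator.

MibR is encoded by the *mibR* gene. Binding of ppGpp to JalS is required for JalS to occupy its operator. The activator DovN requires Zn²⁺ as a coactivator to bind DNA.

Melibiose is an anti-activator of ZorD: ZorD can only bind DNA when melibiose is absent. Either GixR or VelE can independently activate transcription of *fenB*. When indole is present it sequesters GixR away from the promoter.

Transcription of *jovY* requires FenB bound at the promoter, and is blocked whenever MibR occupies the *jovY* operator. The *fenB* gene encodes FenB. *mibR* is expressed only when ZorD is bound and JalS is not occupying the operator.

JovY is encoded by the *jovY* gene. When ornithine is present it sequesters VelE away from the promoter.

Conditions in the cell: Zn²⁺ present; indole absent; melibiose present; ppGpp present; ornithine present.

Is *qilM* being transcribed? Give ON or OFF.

Zn²⁺ is present, so DovN is active.
ppGpp is present, so JalS is active.
Melibiose is present, so ZorD is inactive.
With repressor JalS bound, *mibR* is not transcribed.
So MibR is not produced.
Indole is absent, so GixR is active.
Ornithine is present, so VelE is inactive.
Activator GixR is present, so *fenB* is transcribed.
So FenB is produced and active.
No repressor is bound and FenB is active, so *jovY* is transcribed.
So JovY is produced and active.
With repressor JovY bound, *qilM* is not transcribed.

OFF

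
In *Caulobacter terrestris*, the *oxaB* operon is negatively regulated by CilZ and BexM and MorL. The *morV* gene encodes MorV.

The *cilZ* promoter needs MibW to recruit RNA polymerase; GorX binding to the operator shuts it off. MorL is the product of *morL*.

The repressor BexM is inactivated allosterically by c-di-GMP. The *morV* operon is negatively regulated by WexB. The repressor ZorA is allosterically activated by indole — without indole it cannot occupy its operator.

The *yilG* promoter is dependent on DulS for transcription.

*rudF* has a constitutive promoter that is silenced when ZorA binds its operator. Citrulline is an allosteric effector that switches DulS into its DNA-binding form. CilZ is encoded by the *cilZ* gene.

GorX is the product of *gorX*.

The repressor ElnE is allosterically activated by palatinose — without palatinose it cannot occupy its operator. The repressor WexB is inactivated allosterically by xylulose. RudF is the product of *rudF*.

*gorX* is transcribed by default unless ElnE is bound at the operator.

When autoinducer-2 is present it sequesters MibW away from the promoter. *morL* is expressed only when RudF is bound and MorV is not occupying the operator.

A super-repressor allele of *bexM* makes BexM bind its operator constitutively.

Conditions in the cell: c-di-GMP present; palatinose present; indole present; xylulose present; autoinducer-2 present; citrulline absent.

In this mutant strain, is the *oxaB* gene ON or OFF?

OFF

Autoinducer-2 is present, so MibW is inactive.
Palatinose is present, so ElnE is active.
With repressor ElnE bound, *gorX* is not transcribed.
So GorX is not produced.
Required activator MibW is absent, so *cilZ* is not transcribed.
So CilZ is not produced.
BexM is constitutively active in this strain.
Xylulose is present, so WexB is inactive.
With no repressor bound, *morV* is transcribed.
So MorV is produced and active.
Indole is present, so ZorA is active.
With repressor ZorA bound, *rudF* is not transcribed.
So RudF is not produced.
With repressor MorV bound, *morL* is not transcribed.
So MorL is not produced.
With repressor BexM bound, *oxaB* is not transcribed.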